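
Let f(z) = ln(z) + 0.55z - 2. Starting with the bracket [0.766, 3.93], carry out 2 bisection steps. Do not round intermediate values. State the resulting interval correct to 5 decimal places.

[1.55700, 2.34800]

f(0.766000) = -1.845273, f(3.930000) = 1.530139 (opposite signs)
step 1: m = 2.348000, f(m) = 0.144964 > 0 → root in [0.766000, 2.348000]
step 2: m = 1.557000, f(m) = -0.700889 < 0 → root in [1.557000, 2.348000]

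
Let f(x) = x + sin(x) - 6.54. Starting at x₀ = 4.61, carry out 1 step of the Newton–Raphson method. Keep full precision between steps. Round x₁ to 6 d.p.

7.867737

f'(x) = 1 + cos(x)
x_0 = 4.610000: f = -2.924763, f' = 0.897790 → x_1 = 4.610000 - (-2.924763)/(0.897790) = 7.867737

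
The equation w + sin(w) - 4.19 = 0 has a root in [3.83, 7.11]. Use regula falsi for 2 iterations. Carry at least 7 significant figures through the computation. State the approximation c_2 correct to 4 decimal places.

4.9169

f(3.830000) = -0.995308, f(7.110000) = 3.655778
step 1: c = 4.531903, f(c) = -0.641854 < 0 → new bracket [4.531903, 7.110000]
step 2: c = 4.916943, f(c) = -0.252209 < 0 → new bracket [4.916943, 7.110000]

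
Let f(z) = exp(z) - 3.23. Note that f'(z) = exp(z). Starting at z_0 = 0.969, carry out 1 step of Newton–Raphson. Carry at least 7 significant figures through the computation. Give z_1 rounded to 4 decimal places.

1.1947

z_0 = 0.969000: f = -0.594692, f' = 2.635308 → z_1 = 0.969000 - (-0.594692)/(2.635308) = 1.194663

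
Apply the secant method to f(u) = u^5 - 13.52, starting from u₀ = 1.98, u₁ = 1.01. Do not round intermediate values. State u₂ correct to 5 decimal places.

f(u_0) = 16.911682, f(u_1) = -12.468990
u_2 = 1.010000 - (-12.468990)·(1.010000 - 1.980000)/(-12.468990 - (16.911682)) = 1.421662; f(u_2) = -7.712590

1.42166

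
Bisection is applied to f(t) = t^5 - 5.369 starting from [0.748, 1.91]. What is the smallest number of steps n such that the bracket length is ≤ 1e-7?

Initial width b − a = 1.91 − 0.748 = 1.162000.
After n steps the width is (b−a)/2^n; need (b−a)/2^n ≤ 1e-7.
So n ≥ log₂(1.162000/1e-7) = log₂(11620000.0000) ≈ 23.4701.
Hence n = 24.

24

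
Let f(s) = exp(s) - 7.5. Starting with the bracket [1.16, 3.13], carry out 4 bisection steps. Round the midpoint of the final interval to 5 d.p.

f(1.160000) = -4.310067, f(3.130000) = 15.373980 (opposite signs)
step 1: m = 2.145000, f(m) = 1.042041 > 0 → root in [1.160000, 2.145000]
step 2: m = 1.652500, f(m) = -2.279986 < 0 → root in [1.652500, 2.145000]
step 3: m = 1.898750, f(m) = -0.822458 < 0 → root in [1.898750, 2.145000]
step 4: m = 2.021875, f(m) = 0.052473 > 0 → root in [1.898750, 2.021875]
Midpoint of [1.898750, 2.021875] = 1.960313

1.96031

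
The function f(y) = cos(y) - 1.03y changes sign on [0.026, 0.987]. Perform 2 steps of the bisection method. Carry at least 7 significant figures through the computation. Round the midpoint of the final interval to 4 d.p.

f(0.026000) = 0.972882, f(0.987000) = -0.465415 (opposite signs)
step 1: m = 0.506500, f(m) = 0.352753 > 0 → root in [0.506500, 0.987000]
step 2: m = 0.746750, f(m) = -0.035252 < 0 → root in [0.506500, 0.746750]
Midpoint of [0.506500, 0.746750] = 0.626625

0.6266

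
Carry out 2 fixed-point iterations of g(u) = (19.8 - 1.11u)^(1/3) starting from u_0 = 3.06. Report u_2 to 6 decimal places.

2.570256

u_1 = g(3.060000) = 2.540844
u_2 = g(2.540844) = 2.570256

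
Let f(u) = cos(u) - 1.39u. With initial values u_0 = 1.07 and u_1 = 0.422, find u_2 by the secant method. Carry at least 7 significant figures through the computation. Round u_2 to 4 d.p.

0.5803

Secant update: u_(k+1) = u_k − f(u_k)·(u_k − u_(k-1))/(f(u_k) − f(u_(k-1))).
f(u_0) = -1.007176, f(u_1) = 0.325692
u_2 = 0.422000 - (0.325692)·(0.422000 - 1.070000)/(0.325692 - (-1.007176)) = 0.580341; f(u_2) = 0.029601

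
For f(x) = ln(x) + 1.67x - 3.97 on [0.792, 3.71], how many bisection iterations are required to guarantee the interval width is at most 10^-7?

25

Initial width b − a = 3.71 − 0.792 = 2.918000.
After n steps the width is (b−a)/2^n; need (b−a)/2^n ≤ 10^-7.
So n ≥ log₂(2.918000/10^-7) = log₂(29180000.0000) ≈ 24.7985.
Hence n = 25.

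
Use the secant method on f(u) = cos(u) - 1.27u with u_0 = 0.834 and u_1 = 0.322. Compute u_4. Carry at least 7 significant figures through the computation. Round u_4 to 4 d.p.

f(u_0) = -0.387261, f(u_1) = 0.539664
u_2 = 0.322000 - (0.539664)·(0.322000 - 0.834000)/(0.539664 - (-0.387261)) = 0.620091; f(u_2) = 0.026310
u_3 = 0.620091 - (0.026310)·(0.620091 - 0.322000)/(0.026310 - (0.539664)) = 0.635369; f(u_3) = -0.002065
u_4 = 0.635369 - (-0.002065)·(0.635369 - 0.620091)/(-0.002065 - (0.026310)) = 0.634257; f(u_4) = 0.000006

0.6343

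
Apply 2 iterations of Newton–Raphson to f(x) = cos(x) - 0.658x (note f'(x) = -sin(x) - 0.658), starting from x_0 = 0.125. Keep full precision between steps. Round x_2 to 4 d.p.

x_0 = 0.125000: f = 0.909948, f' = -0.782675 → x_1 = 0.125000 - (0.909948)/(-0.782675) = 1.287613
x_1 = 1.287613: f = -0.567835, f' = -1.618171 → x_2 = 1.287613 - (-0.567835)/(-1.618171) = 0.936701

0.9367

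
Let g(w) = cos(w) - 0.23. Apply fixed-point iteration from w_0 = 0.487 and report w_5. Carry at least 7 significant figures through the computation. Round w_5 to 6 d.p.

0.602803

w_1 = g(0.487000) = 0.653741
w_2 = g(0.653741) = 0.563814
w_3 = g(0.563814) = 0.615223
w_4 = g(0.615223) = 0.586645
w_5 = g(0.586645) = 0.602803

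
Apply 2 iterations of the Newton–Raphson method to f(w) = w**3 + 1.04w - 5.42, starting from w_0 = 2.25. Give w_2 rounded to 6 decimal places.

1.575890

f'(w) = 3w**2 + 1.04
w_0 = 2.250000: f = 8.310625, f' = 16.227500 → w_1 = 2.250000 - (8.310625)/(16.227500) = 1.737868
w_1 = 1.737868: f = 1.636064, f' = 10.100554 → w_2 = 1.737868 - (1.636064)/(10.100554) = 1.575890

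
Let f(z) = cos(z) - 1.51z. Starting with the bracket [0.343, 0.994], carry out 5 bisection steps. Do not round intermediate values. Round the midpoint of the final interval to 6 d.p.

0.556609

f(0.343000) = 0.423820, f(0.994000) = -0.955599 (opposite signs)
step 1: m = 0.668500, f(m) = -0.224683 < 0 → root in [0.343000, 0.668500]
step 2: m = 0.505750, f(m) = 0.111129 > 0 → root in [0.505750, 0.668500]
step 3: m = 0.587125, f(m) = -0.054022 < 0 → root in [0.505750, 0.587125]
step 4: m = 0.546438, f(m) = 0.029261 > 0 → root in [0.546438, 0.587125]
step 5: m = 0.566781, f(m) = -0.012206 < 0 → root in [0.546438, 0.566781]
Midpoint of [0.546438, 0.566781] = 0.556609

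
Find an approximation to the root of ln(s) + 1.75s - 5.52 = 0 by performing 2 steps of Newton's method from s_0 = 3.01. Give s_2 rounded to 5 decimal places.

2.60679

f'(s) = 1/s + 1.75
s_0 = 3.010000: f = 0.849440, f' = 2.082226 → s_1 = 3.010000 - (0.849440)/(2.082226) = 2.602052
s_1 = 2.602052: f = -0.010109, f' = 2.134312 → s_2 = 2.602052 - (-0.010109)/(2.134312) = 2.606788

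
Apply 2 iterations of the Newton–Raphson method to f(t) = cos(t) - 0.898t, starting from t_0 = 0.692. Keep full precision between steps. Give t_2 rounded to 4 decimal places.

0.7865

f'(t) = -sin(t) - 0.898
t_0 = 0.692000: f = 0.148555, f' = -1.536078 → t_1 = 0.692000 - (0.148555)/(-1.536078) = 0.788711
t_1 = 0.788711: f = -0.003502, f' = -1.607445 → t_2 = 0.788711 - (-0.003502)/(-1.607445) = 0.786532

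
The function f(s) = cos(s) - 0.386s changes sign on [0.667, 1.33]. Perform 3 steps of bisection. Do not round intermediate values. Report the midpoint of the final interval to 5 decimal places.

f(0.667000) = 0.528219, f(1.330000) = -0.274904 (opposite signs)
step 1: m = 0.998500, f(m) = 0.156143 > 0 → root in [0.998500, 1.330000]
step 2: m = 1.164250, f(m) = -0.053961 < 0 → root in [0.998500, 1.164250]
step 3: m = 1.081375, f(m) = 0.052704 > 0 → root in [1.081375, 1.164250]
Midpoint of [1.081375, 1.164250] = 1.122812

1.12281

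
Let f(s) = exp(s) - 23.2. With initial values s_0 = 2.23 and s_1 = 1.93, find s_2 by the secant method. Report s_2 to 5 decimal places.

3.96005

f(s_0) = -13.900134, f(s_1) = -16.310490
s_2 = 1.930000 - (-16.310490)·(1.930000 - 2.230000)/(-16.310490 - (-13.900134)) = 3.960052; f(s_2) = 29.260037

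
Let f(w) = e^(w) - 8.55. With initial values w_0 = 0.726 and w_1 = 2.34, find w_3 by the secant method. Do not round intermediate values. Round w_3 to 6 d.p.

2.130395

Secant update: w_(k+1) = w_k − f(w_k)·(w_k − w_(k-1))/(f(w_k) − f(w_(k-1))).
f(w_0) = -6.483203, f(w_1) = 1.831237
w_2 = 2.340000 - (1.831237)·(2.340000 - 0.726000)/(1.831237 - (-6.483203)) = 1.984520; f(w_2) = -1.274445
w_3 = 1.984520 - (-1.274445)·(1.984520 - 2.340000)/(-1.274445 - (1.831237)) = 2.130395; f(w_3) = -0.131812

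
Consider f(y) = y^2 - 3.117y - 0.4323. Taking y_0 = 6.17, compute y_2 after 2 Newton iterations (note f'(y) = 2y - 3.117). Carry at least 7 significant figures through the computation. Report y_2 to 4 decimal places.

y_0 = 6.170000: f = 18.404710, f' = 9.223000 → y_1 = 6.170000 - (18.404710)/(9.223000) = 4.174477
y_1 = 4.174477: f = 3.982113, f' = 5.231954 → y_2 = 4.174477 - (3.982113)/(5.231954) = 3.413363

3.4134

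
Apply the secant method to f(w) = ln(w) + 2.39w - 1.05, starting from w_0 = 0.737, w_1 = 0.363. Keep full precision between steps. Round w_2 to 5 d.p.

0.64216

f(w_0) = 0.406263, f(w_1) = -1.195782
w_2 = 0.363000 - (-1.195782)·(0.363000 - 0.737000)/(-1.195782 - (0.406263)) = 0.642157; f(w_2) = 0.041834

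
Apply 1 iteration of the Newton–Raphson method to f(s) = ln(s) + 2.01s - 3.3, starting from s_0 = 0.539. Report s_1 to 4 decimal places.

1.2724

Newton update: s ← s − f(s)/f'(s).
f'(s) = 1/s + 2.01
s_0 = 0.539000: f = -2.834650, f' = 3.865288 → s_1 = 0.539000 - (-2.834650)/(3.865288) = 1.272361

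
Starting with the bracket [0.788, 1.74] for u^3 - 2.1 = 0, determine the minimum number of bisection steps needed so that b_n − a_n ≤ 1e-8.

Initial width b − a = 1.74 − 0.788 = 0.952000.
After n steps the width is (b−a)/2^n; need (b−a)/2^n ≤ 1e-8.
So n ≥ log₂(0.952000/1e-8) = log₂(95200000.0000) ≈ 26.5045.
Hence n = 27.

27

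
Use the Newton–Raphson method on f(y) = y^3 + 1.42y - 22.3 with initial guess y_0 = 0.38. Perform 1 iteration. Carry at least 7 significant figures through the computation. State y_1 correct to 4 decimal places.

f'(y) = 3y^2 + 1.42
y_0 = 0.380000: f = -21.705528, f' = 1.853200 → y_1 = 0.380000 - (-21.705528)/(1.853200) = 12.092458

12.0925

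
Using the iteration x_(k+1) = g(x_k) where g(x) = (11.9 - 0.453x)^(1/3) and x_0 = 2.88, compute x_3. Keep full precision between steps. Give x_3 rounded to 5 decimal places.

x_1 = g(2.880000) = 2.196369
x_2 = g(2.196369) = 2.217562
x_3 = g(2.217562) = 2.216911

2.21691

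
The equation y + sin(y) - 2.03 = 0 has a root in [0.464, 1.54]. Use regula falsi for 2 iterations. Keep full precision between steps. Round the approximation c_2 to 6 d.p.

False-position update: c = (a·f(b) − b·f(a))/(f(b) − f(a)); replace the endpoint whose sign matches f(c).
f(0.464000) = -1.118471, f(1.540000) = 0.509526
step 1: c = 1.203237, f(c) = 0.106444 > 0 → new bracket [0.464000, 1.203237]
step 2: c = 1.138998, f(c) = 0.017212 > 0 → new bracket [0.464000, 1.138998]

1.138998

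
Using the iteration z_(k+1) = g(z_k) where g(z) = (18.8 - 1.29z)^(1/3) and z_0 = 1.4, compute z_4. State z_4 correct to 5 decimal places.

z_1 = g(1.400000) = 2.570979
z_2 = g(2.570979) = 2.492427
z_3 = g(2.492427) = 2.497853
z_4 = g(2.497853) = 2.497479

2.49748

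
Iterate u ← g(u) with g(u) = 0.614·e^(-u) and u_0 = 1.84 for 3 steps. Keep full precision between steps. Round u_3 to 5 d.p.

0.35179

u_1 = g(1.840000) = 0.097514
u_2 = g(0.097514) = 0.556953
u_3 = g(0.556953) = 0.351793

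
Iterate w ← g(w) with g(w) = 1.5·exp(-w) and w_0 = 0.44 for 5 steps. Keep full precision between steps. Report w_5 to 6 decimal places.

0.788809

w_1 = g(0.440000) = 0.966055
w_2 = g(0.966055) = 0.570872
w_3 = g(0.570872) = 0.847548
w_4 = g(0.847548) = 0.642696
w_5 = g(0.642696) = 0.788809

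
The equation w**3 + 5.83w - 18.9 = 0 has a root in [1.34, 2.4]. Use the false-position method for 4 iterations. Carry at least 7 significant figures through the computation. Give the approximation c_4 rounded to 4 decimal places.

1.9565

f(1.340000) = -8.681696, f(2.400000) = 8.916000
step 1: c = 1.862943, f(c) = -1.573588 < 0 → new bracket [1.862943, 2.400000]
step 2: c = 1.943509, f(c) = -0.228259 < 0 → new bracket [1.943509, 2.400000]
step 3: c = 1.954904, f(c) = -0.031944 < 0 → new bracket [1.954904, 2.400000]
step 4: c = 1.956493, f(c) = -0.004448 < 0 → new bracket [1.956493, 2.400000]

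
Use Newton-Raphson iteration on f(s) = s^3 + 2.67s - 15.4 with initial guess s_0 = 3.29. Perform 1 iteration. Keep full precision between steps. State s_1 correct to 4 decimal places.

Newton update: s ← s − f(s)/f'(s).
f'(s) = 3s^2 + 2.67
s_0 = 3.290000: f = 28.995589, f' = 35.142300 → s_1 = 3.290000 - (28.995589)/(35.142300) = 2.464909

2.4649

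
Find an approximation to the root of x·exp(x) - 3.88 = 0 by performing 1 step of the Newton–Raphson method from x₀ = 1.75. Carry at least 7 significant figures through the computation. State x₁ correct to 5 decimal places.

1.35882

Newton update: x ← x − f(x)/f'(x).
f'(x) = (x + 1)·exp(x)
x_0 = 1.750000: f = 6.190555, f' = 15.825157 → x_1 = 1.750000 - (6.190555)/(15.825157) = 1.358816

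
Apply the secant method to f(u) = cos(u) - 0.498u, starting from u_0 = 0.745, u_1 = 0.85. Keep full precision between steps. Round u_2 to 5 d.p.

1.04508

f(u_0) = 0.364078, f(u_1) = 0.236683
u_2 = 0.850000 - (0.236683)·(0.850000 - 0.745000)/(0.236683 - (0.364078)) = 1.045077; f(u_2) = -0.018612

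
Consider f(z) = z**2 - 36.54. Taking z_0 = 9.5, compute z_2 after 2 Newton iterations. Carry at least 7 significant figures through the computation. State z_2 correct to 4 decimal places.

f'(z) = 2z
z_0 = 9.500000: f = 53.710000, f' = 19.000000 → z_1 = 9.500000 - (53.710000)/(19.000000) = 6.673158
z_1 = 6.673158: f = 7.991036, f' = 13.346316 → z_2 = 6.673158 - (7.991036)/(13.346316) = 6.074413

6.0744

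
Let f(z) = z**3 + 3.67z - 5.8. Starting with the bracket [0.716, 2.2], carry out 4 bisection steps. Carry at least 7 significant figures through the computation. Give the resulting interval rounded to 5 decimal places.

f(0.716000) = -2.805218, f(2.200000) = 12.922000 (opposite signs)
step 1: m = 1.458000, f(m) = 2.650224 > 0 → root in [0.716000, 1.458000]
step 2: m = 1.087000, f(m) = -0.526344 < 0 → root in [1.087000, 1.458000]
step 3: m = 1.272500, f(m) = 0.930579 > 0 → root in [1.087000, 1.272500]
step 4: m = 1.179750, f(m) = 0.171670 > 0 → root in [1.087000, 1.179750]

[1.08700, 1.17975]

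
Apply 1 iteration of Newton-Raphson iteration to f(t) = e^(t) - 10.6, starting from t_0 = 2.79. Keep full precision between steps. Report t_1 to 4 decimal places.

f'(t) = e^(t)
t_0 = 2.790000: f = 5.681020, f' = 16.281020 → t_1 = 2.790000 - (5.681020)/(16.281020) = 2.441065

2.4411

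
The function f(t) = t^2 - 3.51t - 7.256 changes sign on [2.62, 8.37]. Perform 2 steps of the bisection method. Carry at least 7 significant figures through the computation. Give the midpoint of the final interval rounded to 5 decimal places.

4.77625

f(2.620000) = -9.587800, f(8.370000) = 33.422200 (opposite signs)
step 1: m = 5.495000, f(m) = 3.651575 > 0 → root in [2.620000, 5.495000]
step 2: m = 4.057500, f(m) = -5.034519 < 0 → root in [4.057500, 5.495000]
Midpoint of [4.057500, 5.495000] = 4.776250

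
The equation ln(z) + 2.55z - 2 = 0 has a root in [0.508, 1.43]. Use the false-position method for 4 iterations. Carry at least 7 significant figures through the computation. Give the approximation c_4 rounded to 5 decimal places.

False-position update: c = (a·f(b) − b·f(a))/(f(b) − f(a)); replace the endpoint whose sign matches f(c).
f(0.508000) = -1.381874, f(1.430000) = 2.004174
step 1: c = 0.884276, f(c) = 0.131917 > 0 → new bracket [0.508000, 0.884276]
step 2: c = 0.851486, f(c) = 0.010516 > 0 → new bracket [0.508000, 0.851486]
step 3: c = 0.848892, f(c) = 0.000850 > 0 → new bracket [0.508000, 0.848892]
step 4: c = 0.848682, f(c) = 0.000069 > 0 → new bracket [0.508000, 0.848682]

0.84868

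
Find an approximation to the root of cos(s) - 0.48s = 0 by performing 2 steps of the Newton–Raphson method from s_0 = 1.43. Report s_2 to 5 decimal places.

f'(s) = -sin(s) - 0.48
s_0 = 1.430000: f = -0.546068, f' = -1.470105 → s_1 = 1.430000 - (-0.546068)/(-1.470105) = 1.058551
s_1 = 1.058551: f = -0.017969, f' = -1.351646 → s_2 = 1.058551 - (-0.017969)/(-1.351646) = 1.045257

1.04526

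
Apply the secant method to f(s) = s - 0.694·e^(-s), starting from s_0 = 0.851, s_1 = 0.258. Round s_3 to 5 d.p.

f(s_0) = 0.554671, f(s_1) = -0.278181
s_2 = 0.258000 - (-0.278181)·(0.258000 - 0.851000)/(-0.278181 - (0.554671)) = 0.456068; f(s_2) = 0.016231
s_3 = 0.456068 - (0.016231)·(0.456068 - 0.258000)/(0.016231 - (-0.278181)) = 0.445148; f(s_3) = 0.000482

0.44515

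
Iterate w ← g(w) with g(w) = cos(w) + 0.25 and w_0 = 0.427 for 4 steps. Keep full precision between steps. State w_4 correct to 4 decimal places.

w_1 = g(0.427000) = 1.160212
w_2 = g(1.160212) = 0.649145
w_3 = g(0.649145) = 1.046601
w_4 = g(1.046601) = 0.750517

0.7505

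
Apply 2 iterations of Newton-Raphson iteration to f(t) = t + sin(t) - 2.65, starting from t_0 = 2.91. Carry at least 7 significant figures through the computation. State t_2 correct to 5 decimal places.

448.72134

f'(t) = 1 + cos(t)
t_0 = 2.910000: f = 0.489528, f' = 0.026698 → t_1 = 2.910000 - (0.489528)/(0.026698) = -15.425802
t_1 = -15.425802: f = -18.354234, f' = 0.039544 → t_2 = -15.425802 - (-18.354234)/(0.039544) = 448.721344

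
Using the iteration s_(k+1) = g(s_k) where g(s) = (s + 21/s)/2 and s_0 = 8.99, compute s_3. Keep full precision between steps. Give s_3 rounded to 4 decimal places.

4.5837

s_1 = g(8.990000) = 5.662964
s_2 = g(5.662964) = 4.685635
s_3 = g(4.685635) = 4.583709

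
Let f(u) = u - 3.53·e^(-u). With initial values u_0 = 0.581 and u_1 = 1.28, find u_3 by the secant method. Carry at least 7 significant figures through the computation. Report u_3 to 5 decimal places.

f(u_0) = -1.393466, f(u_1) = 0.298528
u_2 = 1.280000 - (0.298528)·(1.280000 - 0.581000)/(0.298528 - (-1.393466)) = 1.156671; f(u_2) = 0.046376
u_3 = 1.156671 - (0.046376)·(1.156671 - 1.280000)/(0.046376 - (0.298528)) = 1.133989; f(u_3) = -0.001779

1.13399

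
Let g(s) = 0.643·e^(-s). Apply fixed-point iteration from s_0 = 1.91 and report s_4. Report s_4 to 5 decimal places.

0.44934

s_1 = g(1.910000) = 0.095216
s_2 = g(0.095216) = 0.584601
s_3 = g(0.584601) = 0.358362
s_4 = g(0.358362) = 0.449341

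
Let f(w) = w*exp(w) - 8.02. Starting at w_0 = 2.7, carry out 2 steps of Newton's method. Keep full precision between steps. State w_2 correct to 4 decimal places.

Newton update: w ← w − f(w)/f'(w).
f'(w) = (w+1)*exp(w)
w_0 = 2.700000: f = 32.155276, f' = 55.055007 → w_1 = 2.700000 - (32.155276)/(55.055007) = 2.115943
w_1 = 2.115943: f = 9.536833, f' = 25.854238 → w_2 = 2.115943 - (9.536833)/(25.854238) = 1.747074

1.7471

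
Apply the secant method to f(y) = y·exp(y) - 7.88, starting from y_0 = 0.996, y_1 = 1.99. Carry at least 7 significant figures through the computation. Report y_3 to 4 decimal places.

Secant update: y_(k+1) = y_k − f(y_k)·(y_k − y_(k-1))/(f(y_k) − f(y_(k-1))).
f(y_0) = -5.183399, f(y_1) = 6.677912
y_2 = 1.990000 - (6.677912)·(1.990000 - 0.996000)/(6.677912 - (-5.183399)) = 1.430379; f(y_2) = -1.900616
y_3 = 1.430379 - (-1.900616)·(1.430379 - 1.990000)/(-1.900616 - (6.677912)) = 1.554365; f(y_3) = -0.524614

1.5544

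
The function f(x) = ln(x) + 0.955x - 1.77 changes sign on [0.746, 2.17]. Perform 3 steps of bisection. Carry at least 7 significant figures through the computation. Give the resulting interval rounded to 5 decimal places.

f(0.746000) = -1.350600, f(2.170000) = 1.077077 (opposite signs)
step 1: m = 1.458000, f(m) = -0.000544 < 0 → root in [1.458000, 2.170000]
step 2: m = 1.814000, f(m) = 0.557904 > 0 → root in [1.458000, 1.814000]
step 3: m = 1.636000, f(m) = 0.284634 > 0 → root in [1.458000, 1.636000]

[1.45800, 1.63600]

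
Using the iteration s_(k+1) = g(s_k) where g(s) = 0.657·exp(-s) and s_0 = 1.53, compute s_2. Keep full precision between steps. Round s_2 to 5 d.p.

s_1 = g(1.530000) = 0.142264
s_2 = g(0.142264) = 0.569877

0.56988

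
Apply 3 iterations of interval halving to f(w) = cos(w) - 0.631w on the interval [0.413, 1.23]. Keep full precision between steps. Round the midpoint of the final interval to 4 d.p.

f(0.413000) = 0.655318, f(1.230000) = -0.441892 (opposite signs)
step 1: m = 0.821500, f(m) = 0.162757 > 0 → root in [0.821500, 1.230000]
step 2: m = 1.025750, f(m) = -0.128791 < 0 → root in [0.821500, 1.025750]
step 3: m = 0.923625, f(m) = 0.020125 > 0 → root in [0.923625, 1.025750]
Midpoint of [0.923625, 1.025750] = 0.974687

0.9747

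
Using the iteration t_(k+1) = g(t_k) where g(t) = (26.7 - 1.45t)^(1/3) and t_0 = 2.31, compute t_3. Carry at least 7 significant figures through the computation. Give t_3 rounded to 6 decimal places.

2.827415

t_1 = g(2.310000) = 2.858240
t_2 = g(2.858240) = 2.825430
t_3 = g(2.825430) = 2.827415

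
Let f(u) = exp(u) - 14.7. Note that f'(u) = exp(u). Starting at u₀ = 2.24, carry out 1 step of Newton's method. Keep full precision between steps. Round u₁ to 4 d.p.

2.8049

Newton update: u ← u − f(u)/f'(u).
u_0 = 2.240000: f = -5.306669, f' = 9.393331 → u_1 = 2.240000 - (-5.306669)/(9.393331) = 2.804940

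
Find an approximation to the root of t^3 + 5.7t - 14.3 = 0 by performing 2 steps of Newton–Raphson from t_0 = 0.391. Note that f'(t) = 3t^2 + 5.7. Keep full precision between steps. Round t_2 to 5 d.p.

1.80487

t_0 = 0.391000: f = -12.011524, f' = 6.158643 → t_1 = 0.391000 - (-12.011524)/(6.158643) = 2.341352
t_1 = 2.341352: f = 11.880839, f' = 22.145792 → t_2 = 2.341352 - (11.880839)/(22.145792) = 1.804869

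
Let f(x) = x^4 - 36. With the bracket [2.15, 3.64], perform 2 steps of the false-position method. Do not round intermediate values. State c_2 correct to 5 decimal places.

f(2.150000) = -14.632494, f(3.640000) = 139.551900
step 1: c = 2.291405, f(c) = -8.431871 < 0 → new bracket [2.291405, 3.640000]
step 2: c = 2.368246, f(c) = -4.543752 < 0 → new bracket [2.368246, 3.640000]

2.36825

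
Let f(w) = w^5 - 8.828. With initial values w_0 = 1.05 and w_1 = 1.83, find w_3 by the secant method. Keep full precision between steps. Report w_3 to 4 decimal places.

1.4822

f(w_0) = -7.551718, f(w_1) = 11.695690
w_2 = 1.830000 - (11.695690)·(1.830000 - 1.050000)/(11.695690 - (-7.551718)) = 1.356033; f(w_2) = -4.242875
w_3 = 1.356033 - (-4.242875)·(1.356033 - 1.830000)/(-4.242875 - (11.695690)) = 1.482204; f(w_3) = -1.674153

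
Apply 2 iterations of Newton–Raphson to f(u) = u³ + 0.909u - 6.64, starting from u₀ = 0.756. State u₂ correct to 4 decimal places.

f'(u) = 3u² + 0.909
u_0 = 0.756000: f = -5.520715, f' = 2.623608 → u_1 = 0.756000 - (-5.520715)/(2.623608) = 2.860245
u_1 = 2.860245: f = 19.359639, f' = 25.452009 → u_2 = 2.860245 - (19.359639)/(25.452009) = 2.099612

2.0996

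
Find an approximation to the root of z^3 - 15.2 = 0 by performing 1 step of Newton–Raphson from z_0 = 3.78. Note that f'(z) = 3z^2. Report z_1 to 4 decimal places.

Newton update: z ← z − f(z)/f'(z).
z_0 = 3.780000: f = 38.810152, f' = 42.865200 → z_1 = 3.780000 - (38.810152)/(42.865200) = 2.874600

2.8746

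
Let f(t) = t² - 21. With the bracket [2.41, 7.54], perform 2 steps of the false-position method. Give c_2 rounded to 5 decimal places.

f(2.410000) = -15.191900, f(7.540000) = 35.851600
step 1: c = 3.936824, f(c) = -5.501416 < 0 → new bracket [3.936824, 7.540000]
step 2: c = 4.416174, f(c) = -1.497406 < 0 → new bracket [4.416174, 7.540000]

4.41617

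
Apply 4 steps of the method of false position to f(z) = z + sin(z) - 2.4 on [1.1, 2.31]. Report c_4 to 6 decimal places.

False-position update: c = (a·f(b) − b·f(a))/(f(b) − f(a)); replace the endpoint whose sign matches f(c).
f(1.100000) = -0.408793, f(2.310000) = 0.649005
step 1: c = 1.567612, f(c) = 0.167607 > 0 → new bracket [1.100000, 1.567612]
step 2: c = 1.431639, f(c) = 0.021972 > 0 → new bracket [1.100000, 1.431639]
step 3: c = 1.414723, f(c) = 0.002568 > 0 → new bracket [1.100000, 1.414723]
step 4: c = 1.412758, f(c) = 0.000296 > 0 → new bracket [1.100000, 1.412758]

1.412758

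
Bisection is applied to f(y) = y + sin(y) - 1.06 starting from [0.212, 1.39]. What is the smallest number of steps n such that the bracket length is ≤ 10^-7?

Initial width b − a = 1.39 − 0.212 = 1.178000.
After n steps the width is (b−a)/2^n; need (b−a)/2^n ≤ 10^-7.
So n ≥ log₂(1.178000/10^-7) = log₂(11780000.0000) ≈ 23.4898.
Hence n = 24.

24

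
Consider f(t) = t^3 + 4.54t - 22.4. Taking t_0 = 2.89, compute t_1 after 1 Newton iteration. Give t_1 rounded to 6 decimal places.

f'(t) = 3t^2 + 4.54
t_0 = 2.890000: f = 14.858169, f' = 29.596300 → t_1 = 2.890000 - (14.858169)/(29.596300) = 2.387972

2.387972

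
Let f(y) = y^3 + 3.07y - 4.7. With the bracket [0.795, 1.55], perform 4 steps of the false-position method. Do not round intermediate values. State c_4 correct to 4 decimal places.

1.0983

f(0.795000) = -1.756890, f(1.550000) = 3.782375
step 1: c = 1.034464, f(c) = -0.417202 < 0 → new bracket [1.034464, 1.550000]
step 2: c = 1.085679, f(c) = -0.087277 < 0 → new bracket [1.085679, 1.550000]
step 3: c = 1.096151, f(c) = -0.017737 < 0 → new bracket [1.096151, 1.550000]
step 4: c = 1.098270, f(c) = -0.003583 < 0 → new bracket [1.098270, 1.550000]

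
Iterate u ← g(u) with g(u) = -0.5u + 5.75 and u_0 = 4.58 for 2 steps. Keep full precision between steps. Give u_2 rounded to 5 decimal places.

4.02000

u_1 = g(4.580000) = 3.460000
u_2 = g(3.460000) = 4.020000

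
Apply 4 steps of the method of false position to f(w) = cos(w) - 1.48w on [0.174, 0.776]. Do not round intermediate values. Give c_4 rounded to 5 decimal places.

False-position update: c = (a·f(b) − b·f(a))/(f(b) − f(a)); replace the endpoint whose sign matches f(c).
f(0.174000) = 0.727380, f(0.776000) = -0.434759
step 1: c = 0.550790, f(c) = 0.036941 > 0 → new bracket [0.550790, 0.776000]
step 2: c = 0.568428, f(c) = 0.001475 > 0 → new bracket [0.568428, 0.776000]
step 3: c = 0.569130, f(c) = 0.000058 > 0 → new bracket [0.569130, 0.776000]
step 4: c = 0.569157, f(c) = 0.000002 > 0 → new bracket [0.569157, 0.776000]

0.56916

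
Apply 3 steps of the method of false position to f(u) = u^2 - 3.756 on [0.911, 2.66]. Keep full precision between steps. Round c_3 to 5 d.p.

1.93264

f(0.911000) = -2.926079, f(2.660000) = 3.319600
step 1: c = 1.730400, f(c) = -0.761714 < 0 → new bracket [1.730400, 2.660000]
step 2: c = 1.903896, f(c) = -0.131181 < 0 → new bracket [1.903896, 2.660000]
step 3: c = 1.932639, f(c) = -0.020907 < 0 → new bracket [1.932639, 2.660000]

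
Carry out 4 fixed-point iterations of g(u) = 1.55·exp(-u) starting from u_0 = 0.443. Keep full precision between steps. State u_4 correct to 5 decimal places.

u_1 = g(0.443000) = 0.995266
u_2 = g(0.995266) = 0.572919
u_3 = g(0.572919) = 0.874010
u_4 = g(0.874010) = 0.646776

0.64678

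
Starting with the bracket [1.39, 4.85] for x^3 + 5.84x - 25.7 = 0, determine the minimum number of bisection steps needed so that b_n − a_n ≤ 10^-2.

9

Initial width b − a = 4.85 − 1.39 = 3.460000.
After n steps the width is (b−a)/2^n; need (b−a)/2^n ≤ 10^-2.
So n ≥ log₂(3.460000/10^-2) = log₂(346.0000) ≈ 8.4346.
Hence n = 9.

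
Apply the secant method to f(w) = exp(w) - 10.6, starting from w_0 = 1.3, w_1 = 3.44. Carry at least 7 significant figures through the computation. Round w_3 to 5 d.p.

2.11614

f(w_0) = -6.930703, f(w_1) = 20.586958
w_2 = 3.440000 - (20.586958)·(3.440000 - 1.300000)/(20.586958 - (-6.930703)) = 1.838989; f(w_2) = -4.309827
w_3 = 1.838989 - (-4.309827)·(1.838989 - 3.440000)/(-4.309827 - (20.586958)) = 2.116136; f(w_3) = -2.300991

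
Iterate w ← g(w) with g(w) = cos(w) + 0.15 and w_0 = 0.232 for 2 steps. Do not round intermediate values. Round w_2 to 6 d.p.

0.582792

w_1 = g(0.232000) = 1.123208
w_2 = g(1.123208) = 0.582792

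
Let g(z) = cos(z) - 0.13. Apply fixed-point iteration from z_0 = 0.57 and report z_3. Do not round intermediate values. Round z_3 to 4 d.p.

z_1 = g(0.570000) = 0.711901
z_2 = g(0.711901) = 0.627121
z_3 = g(0.627121) = 0.679720

0.6797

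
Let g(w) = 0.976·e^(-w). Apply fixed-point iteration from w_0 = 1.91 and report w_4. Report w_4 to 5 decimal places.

0.64167

w_1 = g(1.910000) = 0.144526
w_2 = g(0.144526) = 0.844662
w_3 = g(0.844662) = 0.419390
w_4 = g(0.419390) = 0.641669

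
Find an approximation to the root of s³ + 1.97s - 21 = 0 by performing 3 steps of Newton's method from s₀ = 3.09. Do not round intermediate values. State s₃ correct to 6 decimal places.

2.521553

f'(s) = 3s² + 1.97
s_0 = 3.090000: f = 14.590929, f' = 30.614300 → s_1 = 3.090000 - (14.590929)/(30.614300) = 2.613395
s_1 = 2.613395: f = 1.997440, f' = 22.459500 → s_2 = 2.613395 - (1.997440)/(22.459500) = 2.524460
s_2 = 2.524460: f = 0.061308, f' = 21.088691 → s_3 = 2.524460 - (0.061308)/(21.088691) = 2.521553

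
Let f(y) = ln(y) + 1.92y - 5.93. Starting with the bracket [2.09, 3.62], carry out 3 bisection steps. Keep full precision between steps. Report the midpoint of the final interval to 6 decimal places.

2.568125

f(2.090000) = -1.180036, f(3.620000) = 2.306874 (opposite signs)
step 1: m = 2.855000, f(m) = 0.600672 > 0 → root in [2.090000, 2.855000]
step 2: m = 2.472500, f(m) = -0.277570 < 0 → root in [2.472500, 2.855000]
step 3: m = 2.663750, f(m) = 0.164135 > 0 → root in [2.472500, 2.663750]
Midpoint of [2.472500, 2.663750] = 2.568125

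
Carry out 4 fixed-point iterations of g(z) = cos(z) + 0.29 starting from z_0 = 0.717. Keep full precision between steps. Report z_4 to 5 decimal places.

z_1 = g(0.717000) = 1.043780
z_2 = g(1.043780) = 0.792956
z_3 = g(0.792956) = 0.991742
z_4 = g(0.991742) = 0.837233

0.83723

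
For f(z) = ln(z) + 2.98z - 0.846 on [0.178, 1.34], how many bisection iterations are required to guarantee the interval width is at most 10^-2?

Initial width b − a = 1.34 − 0.178 = 1.162000.
After n steps the width is (b−a)/2^n; need (b−a)/2^n ≤ 10^-2.
So n ≥ log₂(1.162000/10^-2) = log₂(116.2000) ≈ 6.8605.
Hence n = 7.

7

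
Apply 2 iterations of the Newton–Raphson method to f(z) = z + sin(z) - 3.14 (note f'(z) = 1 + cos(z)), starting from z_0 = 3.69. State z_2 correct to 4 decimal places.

z_0 = 3.690000: f = 0.028671, f' = 0.146644 → z_1 = 3.690000 - (0.028671)/(0.146644) = 3.494484
z_1 = 3.494484: f = 0.008872, f' = 0.061623 → z_2 = 3.494484 - (0.008872)/(0.061623) = 3.350518

3.3505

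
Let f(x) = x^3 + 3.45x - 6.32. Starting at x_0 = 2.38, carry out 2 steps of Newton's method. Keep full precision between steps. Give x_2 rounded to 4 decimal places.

f'(x) = 3x^2 + 3.45
x_0 = 2.380000: f = 15.372272, f' = 20.443200 → x_1 = 2.380000 - (15.372272)/(20.443200) = 1.628050
x_1 = 1.628050: f = 3.611991, f' = 11.401637 → x_2 = 1.628050 - (3.611991)/(11.401637) = 1.311254

1.3113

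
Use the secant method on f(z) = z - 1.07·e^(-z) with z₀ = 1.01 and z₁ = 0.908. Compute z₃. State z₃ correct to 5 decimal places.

f(z_0) = 0.620286, f(z_1) = 0.476437
z_2 = 0.908000 - (0.476437)·(0.908000 - 1.010000)/(0.476437 - (0.620286)) = 0.570169; f(z_2) = -0.034840
z_3 = 0.570169 - (-0.034840)·(0.570169 - 0.908000)/(-0.034840 - (0.476437)) = 0.593190; f(z_3) = 0.001950

0.59319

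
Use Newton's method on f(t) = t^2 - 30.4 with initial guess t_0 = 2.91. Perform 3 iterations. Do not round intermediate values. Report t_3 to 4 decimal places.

Newton update: t ← t − f(t)/f'(t).
f'(t) = 2t
t_0 = 2.910000: f = -21.931900, f' = 5.820000 → t_1 = 2.910000 - (-21.931900)/(5.820000) = 6.678368
t_1 = 6.678368: f = 14.200595, f' = 13.356735 → t_2 = 6.678368 - (14.200595)/(13.356735) = 5.615189
t_2 = 5.615189: f = 1.130349, f' = 11.230378 → t_3 = 5.615189 - (1.130349)/(11.230378) = 5.514538

5.5145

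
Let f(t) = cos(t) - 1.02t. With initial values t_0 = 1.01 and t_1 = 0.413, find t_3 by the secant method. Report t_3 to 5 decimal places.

f(t_0) = -0.498339, f(t_1) = 0.494661
t_2 = 0.413000 - (0.494661)·(0.413000 - 1.010000)/(0.494661 - (-0.498339)) = 0.710394; f(t_2) = 0.033503
t_3 = 0.710394 - (0.033503)·(0.710394 - 0.413000)/(0.033503 - (0.494661)) = 0.732000; f(t_3) = -0.002800

0.73200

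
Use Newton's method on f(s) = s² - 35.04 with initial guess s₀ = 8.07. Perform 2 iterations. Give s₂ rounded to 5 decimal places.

5.92607

f'(s) = 2s
s_0 = 8.070000: f = 30.084900, f' = 16.140000 → s_1 = 8.070000 - (30.084900)/(16.140000) = 6.206004
s_1 = 6.206004: f = 3.474482, f' = 12.412007 → s_2 = 6.206004 - (3.474482)/(12.412007) = 5.926075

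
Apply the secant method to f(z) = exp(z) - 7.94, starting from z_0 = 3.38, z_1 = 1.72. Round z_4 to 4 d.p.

2.0684

f(z_0) = 21.430771, f(z_1) = -2.355472
z_2 = 1.720000 - (-2.355472)·(1.720000 - 3.380000)/(-2.355472 - (21.430771)) = 1.884384; f(z_2) = -1.357700
z_3 = 1.884384 - (-1.357700)·(1.884384 - 1.720000)/(-1.357700 - (-2.355472)) = 2.108067; f(z_3) = 0.292314
z_4 = 2.108067 - (0.292314)·(2.108067 - 1.884384)/(0.292314 - (-1.357700)) = 2.068440; f(z_4) = -0.027531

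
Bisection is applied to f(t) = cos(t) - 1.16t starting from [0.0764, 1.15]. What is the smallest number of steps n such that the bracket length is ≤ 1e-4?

14

Initial width b − a = 1.15 − 0.0764 = 1.073600.
After n steps the width is (b−a)/2^n; need (b−a)/2^n ≤ 1e-4.
So n ≥ log₂(1.073600/1e-4) = log₂(10736.0000) ≈ 13.3902.
Hence n = 14.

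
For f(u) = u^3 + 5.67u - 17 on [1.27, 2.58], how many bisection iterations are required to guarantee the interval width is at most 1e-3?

11

Initial width b − a = 2.58 − 1.27 = 1.310000.
After n steps the width is (b−a)/2^n; need (b−a)/2^n ≤ 1e-3.
So n ≥ log₂(1.310000/1e-3) = log₂(1310.0000) ≈ 10.3554.
Hence n = 11.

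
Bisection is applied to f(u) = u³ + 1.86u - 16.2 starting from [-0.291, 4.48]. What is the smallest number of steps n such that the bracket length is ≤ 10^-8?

Initial width b − a = 4.48 − -0.291 = 4.771000.
After n steps the width is (b−a)/2^n; need (b−a)/2^n ≤ 10^-8.
So n ≥ log₂(4.771000/10^-8) = log₂(477100000.0000) ≈ 28.8297.
Hence n = 29.

29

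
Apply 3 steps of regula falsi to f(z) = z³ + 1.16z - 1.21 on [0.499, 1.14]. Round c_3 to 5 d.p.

f(0.499000) = -0.506909, f(1.140000) = 1.593944
step 1: c = 0.653665, f(c) = -0.172452 < 0 → new bracket [0.653665, 1.140000]
step 2: c = 0.701146, f(c) = -0.051984 < 0 → new bracket [0.701146, 1.140000]
step 3: c = 0.715006, f(c) = -0.015057 < 0 → new bracket [0.715006, 1.140000]

0.71501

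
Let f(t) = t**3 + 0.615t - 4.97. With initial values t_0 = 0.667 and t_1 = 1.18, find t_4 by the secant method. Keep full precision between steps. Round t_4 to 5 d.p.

f(t_0) = -4.263054, f(t_1) = -2.601268
t_2 = 1.180000 - (-2.601268)·(1.180000 - 0.667000)/(-2.601268 - (-4.263054)) = 1.983022; f(t_2) = 4.047545
t_3 = 1.983022 - (4.047545)·(1.983022 - 1.180000)/(4.047545 - (-2.601268)) = 1.494173; f(t_3) = -0.715266
t_4 = 1.494173 - (-0.715266)·(1.494173 - 1.983022)/(-0.715266 - (4.047545)) = 1.567587; f(t_4) = -0.153860

1.56759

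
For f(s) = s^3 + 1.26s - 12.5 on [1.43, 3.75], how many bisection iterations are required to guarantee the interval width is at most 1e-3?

Initial width b − a = 3.75 − 1.43 = 2.320000.
After n steps the width is (b−a)/2^n; need (b−a)/2^n ≤ 1e-3.
So n ≥ log₂(2.320000/1e-3) = log₂(2320.0000) ≈ 11.1799.
Hence n = 12.

12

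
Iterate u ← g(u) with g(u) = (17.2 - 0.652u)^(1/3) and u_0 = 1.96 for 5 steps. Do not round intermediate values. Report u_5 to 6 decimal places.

u_1 = g(1.960000) = 2.515745
u_2 = g(2.515745) = 2.496514
u_3 = g(2.496514) = 2.497185
u_4 = g(2.497185) = 2.497161
u_5 = g(2.497161) = 2.497162

2.497162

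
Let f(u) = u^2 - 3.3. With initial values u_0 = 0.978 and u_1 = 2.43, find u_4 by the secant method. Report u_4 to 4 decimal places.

1.8176

f(u_0) = -2.343516, f(u_1) = 2.604900
u_2 = 2.430000 - (2.604900)·(2.430000 - 0.978000)/(2.604900 - (-2.343516)) = 1.665651; f(u_2) = -0.525605
u_3 = 1.665651 - (-0.525605)·(1.665651 - 2.430000)/(-0.525605 - (2.604900)) = 1.793984; f(u_3) = -0.081622
u_4 = 1.793984 - (-0.081622)·(1.793984 - 1.665651)/(-0.081622 - (-0.525605)) = 1.817576; f(u_4) = 0.003584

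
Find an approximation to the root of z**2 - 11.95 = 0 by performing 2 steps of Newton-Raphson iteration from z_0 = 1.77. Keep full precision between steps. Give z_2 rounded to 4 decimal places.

Newton update: z ← z − f(z)/f'(z).
f'(z) = 2z
z_0 = 1.770000: f = -8.817100, f' = 3.540000 → z_1 = 1.770000 - (-8.817100)/(3.540000) = 4.260706
z_1 = 4.260706: f = 6.203617, f' = 8.521412 → z_2 = 4.260706 - (6.203617)/(8.521412) = 3.532703

3.5327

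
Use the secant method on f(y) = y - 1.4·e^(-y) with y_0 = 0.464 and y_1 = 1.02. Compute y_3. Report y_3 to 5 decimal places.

0.69621

f(y_0) = -0.416269, f(y_1) = 0.515167
y_2 = 1.020000 - (0.515167)·(1.020000 - 0.464000)/(0.515167 - (-0.416269)) = 0.712482; f(y_2) = 0.025887
y_3 = 0.712482 - (0.025887)·(0.712482 - 1.020000)/(0.025887 - (0.515167)) = 0.696212; f(y_3) = -0.001646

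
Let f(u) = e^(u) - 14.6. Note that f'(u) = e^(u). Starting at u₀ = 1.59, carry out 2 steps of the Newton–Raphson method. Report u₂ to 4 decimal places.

2.9795

Newton update: u ← u − f(u)/f'(u).
u_0 = 1.590000: f = -9.696251, f' = 4.903749 → u_1 = 1.590000 - (-9.696251)/(4.903749) = 3.567314
u_1 = 3.567314: f = 20.821321, f' = 35.421321 → u_2 = 3.567314 - (20.821321)/(35.421321) = 2.979495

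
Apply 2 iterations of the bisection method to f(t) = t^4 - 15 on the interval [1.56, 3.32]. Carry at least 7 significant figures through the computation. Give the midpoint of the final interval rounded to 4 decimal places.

1.7800

f(1.560000) = -9.077591, f(3.320000) = 106.493302 (opposite signs)
step 1: m = 2.440000, f(m) = 20.445353 > 0 → root in [1.560000, 2.440000]
step 2: m = 2.000000, f(m) = 1.000000 > 0 → root in [1.560000, 2.000000]
Midpoint of [1.560000, 2.000000] = 1.780000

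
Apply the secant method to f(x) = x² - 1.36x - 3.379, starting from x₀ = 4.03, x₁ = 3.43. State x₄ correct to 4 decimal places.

2.6412

f(x_0) = 7.381100, f(x_1) = 3.721100
x_2 = 3.430000 - (3.721100)·(3.430000 - 4.030000)/(3.721100 - (7.381100)) = 2.819984; f(x_2) = 0.738130
x_3 = 2.819984 - (0.738130)·(2.819984 - 3.430000)/(0.738130 - (3.721100)) = 2.669036; f(x_3) = 0.114865
x_4 = 2.669036 - (0.114865)·(2.669036 - 2.819984)/(0.114865 - (0.738130)) = 2.641217; f(x_4) = 0.004973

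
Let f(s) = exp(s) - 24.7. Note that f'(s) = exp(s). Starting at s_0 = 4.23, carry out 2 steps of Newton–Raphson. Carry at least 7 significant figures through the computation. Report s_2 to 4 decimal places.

3.2715

Newton update: s ← s − f(s)/f'(s).
s_0 = 4.230000: f = 44.017232, f' = 68.717232 → s_1 = 4.230000 - (44.017232)/(68.717232) = 3.589444
s_1 = 3.589444: f = 11.513937, f' = 36.213937 → s_2 = 3.589444 - (11.513937)/(36.213937) = 3.271502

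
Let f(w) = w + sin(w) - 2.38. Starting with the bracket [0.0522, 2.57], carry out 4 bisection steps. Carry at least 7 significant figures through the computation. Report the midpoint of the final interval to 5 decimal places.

1.38978

f(0.052200) = -2.275624, f(2.570000) = 0.730972 (opposite signs)
step 1: m = 1.311100, f(m) = -0.102432 < 0 → root in [1.311100, 2.570000]
step 2: m = 1.940550, f(m) = 0.492966 > 0 → root in [1.311100, 1.940550]
step 3: m = 1.625825, f(m) = 0.244311 > 0 → root in [1.311100, 1.625825]
step 4: m = 1.468462, f(m) = 0.083231 > 0 → root in [1.311100, 1.468462]
Midpoint of [1.311100, 1.468462] = 1.389781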